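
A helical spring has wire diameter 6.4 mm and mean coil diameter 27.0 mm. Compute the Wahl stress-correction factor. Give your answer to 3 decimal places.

C = D/d = 27.0/6.4 = 4.2188
K_W = (4C−1)/(4C−4) + 0.615/C = 15.875/12.875 + 0.1458 = 1.3788

1.379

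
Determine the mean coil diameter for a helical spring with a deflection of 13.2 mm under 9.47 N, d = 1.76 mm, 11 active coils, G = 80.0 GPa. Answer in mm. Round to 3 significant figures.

Required rate k = F/δ = 9.47/13.2 = 0.71742 N/mm
D = (Gd⁴/(8N_a·k))^(1/3) = (80.0×10³·1.76⁴/(8·11·0.71742))^(1/3)
  = (12158.6)^(1/3) = 22.9947 mm

23.0 mm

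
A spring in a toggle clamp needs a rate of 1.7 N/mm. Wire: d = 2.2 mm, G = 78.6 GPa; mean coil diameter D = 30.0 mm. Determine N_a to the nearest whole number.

N_a = Gd⁴/(8D³k) = (78.6×10³ × 2.2⁴)/(8 × 30.0³ × 1.7)
    = 1.84125e+06 / 367200 = 5.014 → 5 coils

5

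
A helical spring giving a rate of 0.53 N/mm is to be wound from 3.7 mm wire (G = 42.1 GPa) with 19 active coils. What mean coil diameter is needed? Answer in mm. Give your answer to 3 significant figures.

46.1 mm

D = (Gd⁴/(8N_a·k))^(1/3) = (42.1×10³·3.7⁴/(8·19·0.53))^(1/3)
  = (97942.1)^(1/3) = 46.0953 mm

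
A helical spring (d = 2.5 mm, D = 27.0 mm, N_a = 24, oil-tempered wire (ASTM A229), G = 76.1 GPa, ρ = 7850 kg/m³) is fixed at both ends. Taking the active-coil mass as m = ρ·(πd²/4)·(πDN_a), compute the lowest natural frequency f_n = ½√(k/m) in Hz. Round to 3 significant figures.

50.1 Hz

k = Gd⁴/(8D³N_a) = (76.1×10³)(2.5⁴)/(8·27.0³·24) = 0.7866 N/mm = 786.6 N/m
Wire length L = πDN_a = π·27.0·24 = 2035.8 mm
m = ρ·(πd²/4)·L = 7850 × 4.9087×10⁻⁶ m² × 2.0358 m = 0.078445 kg
f_n = ½√(k/m) = 0.5·√(786.6/0.078445) = 0.5·√(10027) = 50.068 Hz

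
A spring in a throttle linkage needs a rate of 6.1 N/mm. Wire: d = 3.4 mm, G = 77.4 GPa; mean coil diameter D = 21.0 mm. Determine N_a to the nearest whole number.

N_a = Gd⁴/(8D³k) = (77.4×10³ × 3.4⁴)/(8 × 21.0³ × 6.1)
    = 1.03432e+07 / 451937 = 22.89 → 23 coils

23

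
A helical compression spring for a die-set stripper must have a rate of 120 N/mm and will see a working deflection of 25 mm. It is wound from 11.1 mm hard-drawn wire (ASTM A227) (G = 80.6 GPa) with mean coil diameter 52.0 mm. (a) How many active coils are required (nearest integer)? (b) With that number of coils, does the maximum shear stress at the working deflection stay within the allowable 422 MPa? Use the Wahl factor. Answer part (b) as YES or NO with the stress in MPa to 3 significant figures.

N_a = Gd⁴/(8D³k) = (80.6×10³)(11.1⁴)/(8·52.0³·120) = 9.065 → N_a = 9
Actual rate k = Gd⁴/(8D³·9) = 120.86 N/mm
Working load F = kδ = 120.86·25 = 3021.5 N
C = 52.0/11.1 = 4.6847; K_W = (4C−1)/(4C−4)+0.615/C = 1.3348
τ_max = K_W·8FD/(πd³) = 1.3348·292.55 = 390.5 MPa
τ_max ≤ 422 MPa → acceptable

(a) 9 coils; (b) YES, τ_max = 391 MPa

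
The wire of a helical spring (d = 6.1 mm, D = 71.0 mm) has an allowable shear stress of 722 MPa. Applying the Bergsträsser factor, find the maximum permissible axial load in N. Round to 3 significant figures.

813 N

C = D/d = 71.0/6.1 = 11.6393
K_B = (4C+2)/(4C−3) = 48.557/43.557 = 1.1148
τ_max = K·8FD/(πd³) → F_max = τ_allow·πd³/(8DK)
F_max = 722·π·6.1³/(8·71.0·1.1148) = 5.1485e+05/633.2 = 813.08 N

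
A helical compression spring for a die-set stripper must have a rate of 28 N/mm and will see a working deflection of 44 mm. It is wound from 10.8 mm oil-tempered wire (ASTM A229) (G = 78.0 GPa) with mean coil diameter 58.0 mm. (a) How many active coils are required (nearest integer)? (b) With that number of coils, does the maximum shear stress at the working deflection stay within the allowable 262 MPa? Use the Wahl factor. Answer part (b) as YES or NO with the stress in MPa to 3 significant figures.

(a) 24 coils; (b) YES, τ_max = 188 MPa

N_a = Gd⁴/(8D³k) = (78.0×10³)(10.8⁴)/(8·58.0³·28) = 24.28 → N_a = 24
Actual rate k = Gd⁴/(8D³·24) = 28.327 N/mm
Working load F = kδ = 28.327·44 = 1246.4 N
C = 58.0/10.8 = 5.3704; K_W = (4C−1)/(4C−4)+0.615/C = 1.2861
τ_max = K_W·8FD/(πd³) = 1.2861·146.13 = 187.95 MPa
τ_max ≤ 262 MPa → acceptable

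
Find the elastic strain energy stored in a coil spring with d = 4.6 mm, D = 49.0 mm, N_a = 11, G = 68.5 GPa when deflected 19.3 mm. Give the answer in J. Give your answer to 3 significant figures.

k = Gd⁴/(8D³N_a) = (68.5×10³)(4.6⁴)/(8·49.0³·11) = 2.9624 N/mm
U = ½kδ² = 0.5 × 2.9624 × 19.3² = 551.74 N·mm = 0.55174 J

0.552 J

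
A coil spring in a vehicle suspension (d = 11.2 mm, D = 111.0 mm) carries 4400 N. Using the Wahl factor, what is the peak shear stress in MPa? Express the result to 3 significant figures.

Spring index C = D/d = 111.0/11.2 = 9.9107
K_W = (4C−1)/(4C−4) + 0.615/C = 38.643/35.643 + 0.0621 = 1.1462
τ₀ = 8FD/(πd³) = 8·4400·111.0/(π·11.2³) = 3.9072e+06/4413.7 = 885.24 MPa
τ_max = K·τ₀ = 1.1462 × 885.24 = 1014.7 MPa

1010 MPa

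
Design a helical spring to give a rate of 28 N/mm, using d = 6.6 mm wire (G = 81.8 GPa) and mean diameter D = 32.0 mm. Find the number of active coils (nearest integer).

21

N_a = Gd⁴/(8D³k) = (81.8×10³ × 6.6⁴)/(8 × 32.0³ × 28)
    = 1.55213e+08 / 7.34003e+06 = 21.15 → 21 coils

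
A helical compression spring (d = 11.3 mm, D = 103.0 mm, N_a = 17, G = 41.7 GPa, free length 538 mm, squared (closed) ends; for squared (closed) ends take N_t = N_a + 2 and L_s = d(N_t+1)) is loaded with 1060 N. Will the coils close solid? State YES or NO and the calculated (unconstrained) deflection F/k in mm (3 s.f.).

k = Gd⁴/(8D³N_a) = (41.7×10³)(11.3⁴)/(8·103.0³·17) = 4.5751 N/mm
N_t = 19; L_s = 11.3·20 = 226 mm; δ_solid = L₀ − L_s = 538 − 226 = 312 mm
δ = F/k = 1060/4.5751 = 231.69 mm
δ < δ_solid → spring does not go solid

NO, δ = 232 mm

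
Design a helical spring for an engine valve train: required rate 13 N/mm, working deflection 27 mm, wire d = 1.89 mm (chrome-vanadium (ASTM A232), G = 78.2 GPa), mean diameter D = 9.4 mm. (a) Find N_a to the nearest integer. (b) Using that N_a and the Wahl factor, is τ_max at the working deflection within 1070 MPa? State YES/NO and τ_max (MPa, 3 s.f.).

N_a = Gd⁴/(8D³k) = (78.2×10³)(1.89⁴)/(8·9.4³·13) = 11.55 → N_a = 12
Actual rate k = Gd⁴/(8D³·12) = 12.514 N/mm
Working load F = kδ = 12.514·27 = 337.88 N
C = 9.4/1.89 = 4.9735; K_W = (4C−1)/(4C−4)+0.615/C = 1.3124
τ_max = K_W·8FD/(πd³) = 1.3124·1198 = 1572.2 MPa
τ_max > 1070 MPa → exceeds allowable

(a) 12 coils; (b) NO, τ_max = 1570 MPa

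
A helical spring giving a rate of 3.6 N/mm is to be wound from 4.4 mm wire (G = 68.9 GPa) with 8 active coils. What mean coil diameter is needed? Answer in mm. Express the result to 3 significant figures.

D = (Gd⁴/(8N_a·k))^(1/3) = (68.9×10³·4.4⁴/(8·8·3.6))^(1/3)
  = (112085)^(1/3) = 48.2150 mm

48.2 mm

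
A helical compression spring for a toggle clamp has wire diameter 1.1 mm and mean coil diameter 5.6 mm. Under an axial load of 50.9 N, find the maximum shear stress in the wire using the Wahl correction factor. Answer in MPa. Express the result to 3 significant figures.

711 MPa

Spring index C = D/d = 5.6/1.1 = 5.0909
K_W = (4C−1)/(4C−4) + 0.615/C = 19.364/16.364 + 0.1208 = 1.3041
τ₀ = 8FD/(πd³) = 8·50.9·5.6/(π·1.1³) = 2280.32/4.1815 = 545.34 MPa
τ_max = K·τ₀ = 1.3041 × 545.34 = 711.2 MPa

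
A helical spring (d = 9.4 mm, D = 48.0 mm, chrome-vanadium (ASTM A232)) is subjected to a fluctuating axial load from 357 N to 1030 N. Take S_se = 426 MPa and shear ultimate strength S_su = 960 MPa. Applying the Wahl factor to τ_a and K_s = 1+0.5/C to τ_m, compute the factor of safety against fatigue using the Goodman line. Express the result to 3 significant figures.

C = D/d = 48.0/9.4 = 5.1064; K_W = (4C−1)/(4C−4)+0.615/C = 1.3031; K_s = 1+0.5/C = 1.0979
F_a = (F_max−F_min)/2 = 336.5 N; F_m = (F_max+F_min)/2 = 693.5 N
τ_a = K_W·8F_aD/(πd³) = 1.3031 × 49.52 = 64.529 MPa
τ_m = K_s·8F_mD/(πd³) = 1.0979 × 102.06 = 112.05 MPa
Goodman: 1/n_f = τ_a/S_se + τ_m/S_su = 64.529/426 + 112.05/960 = 0.15148 + 0.11672 = 0.2682
n_f = 1/0.2682 = 3.729

3.73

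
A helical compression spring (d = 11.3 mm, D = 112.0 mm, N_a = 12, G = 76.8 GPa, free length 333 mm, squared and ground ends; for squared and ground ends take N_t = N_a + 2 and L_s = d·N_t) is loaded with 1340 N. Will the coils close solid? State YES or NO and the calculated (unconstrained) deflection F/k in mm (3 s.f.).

NO, δ = 144 mm

k = Gd⁴/(8D³N_a) = (76.8×10³)(11.3⁴)/(8·112.0³·12) = 9.2843 N/mm
N_t = 14; L_s = 11.3·14 = 158.2 mm; δ_solid = L₀ − L_s = 333 − 158.2 = 174.8 mm
δ = F/k = 1340/9.2843 = 144.33 mm
δ < δ_solid → spring does not go solid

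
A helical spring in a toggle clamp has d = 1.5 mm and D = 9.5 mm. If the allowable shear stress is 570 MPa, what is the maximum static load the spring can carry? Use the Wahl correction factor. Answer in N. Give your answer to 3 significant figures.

64.2 N

C = D/d = 9.5/1.5 = 6.3333
K_W = (4C−1)/(4C−4) + 0.615/C = 24.333/21.333 + 0.0971 = 1.2377
τ_max = K·8FD/(πd³) → F_max = τ_allow·πd³/(8DK)
F_max = 570·π·1.5³/(8·9.5·1.2377) = 6043.6/94.068 = 64.248 N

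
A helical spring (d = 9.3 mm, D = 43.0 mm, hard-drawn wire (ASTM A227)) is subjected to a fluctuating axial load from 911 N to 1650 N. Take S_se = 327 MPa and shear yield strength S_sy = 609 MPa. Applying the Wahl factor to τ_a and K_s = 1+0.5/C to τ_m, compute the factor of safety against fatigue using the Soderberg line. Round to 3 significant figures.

1.91

C = D/d = 43.0/9.3 = 4.6237; K_W = (4C−1)/(4C−4)+0.615/C = 1.3400; K_s = 1+0.5/C = 1.1081
F_a = (F_max−F_min)/2 = 369.5 N; F_m = (F_max+F_min)/2 = 1280.5 N
τ_a = K_W·8F_aD/(πd³) = 1.3400 × 50.301 = 67.402 MPa
τ_m = K_s·8F_mD/(πd³) = 1.1081 × 174.32 = 193.17 MPa
Soderberg: 1/n_f = τ_a/S_se + τ_m/S_sy = 67.402/327 + 193.17/609 = 0.20612 + 0.31719 = 0.52331
n_f = 1/0.52331 = 1.911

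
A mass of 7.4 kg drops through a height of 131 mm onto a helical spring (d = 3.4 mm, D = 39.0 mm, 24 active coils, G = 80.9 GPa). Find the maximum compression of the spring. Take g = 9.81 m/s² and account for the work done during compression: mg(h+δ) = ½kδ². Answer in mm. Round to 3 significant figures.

237 mm

k = Gd⁴/(8D³N_a) = (80.9×10³)(3.4⁴)/(8·39.0³·24) = 0.94922 N/mm
W = mg = 7.4 × 9.81 = 72.594 N
½kδ² − Wδ − Wh = 0 → δ = (W + √(W² + 2kWh))/k
δ = (72.594 + √(5269.9 + 18053.9))/0.94922 = (72.594 + 152.72)/0.94922 = 237.37 mm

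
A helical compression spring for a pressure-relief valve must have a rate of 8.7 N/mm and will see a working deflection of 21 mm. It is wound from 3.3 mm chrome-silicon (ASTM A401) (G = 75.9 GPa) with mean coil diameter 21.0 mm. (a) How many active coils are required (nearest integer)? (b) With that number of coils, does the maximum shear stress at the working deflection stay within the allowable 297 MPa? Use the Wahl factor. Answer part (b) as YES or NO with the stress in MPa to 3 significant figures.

(a) 14 coils; (b) NO, τ_max = 335 MPa

N_a = Gd⁴/(8D³k) = (75.9×10³)(3.3⁴)/(8·21.0³·8.7) = 13.96 → N_a = 14
Actual rate k = Gd⁴/(8D³·14) = 8.678 N/mm
Working load F = kδ = 8.678·21 = 182.24 N
C = 21.0/3.3 = 6.3636; K_W = (4C−1)/(4C−4)+0.615/C = 1.2365
τ_max = K_W·8FD/(πd³) = 1.2365·271.18 = 335.31 MPa
τ_max > 297 MPa → exceeds allowable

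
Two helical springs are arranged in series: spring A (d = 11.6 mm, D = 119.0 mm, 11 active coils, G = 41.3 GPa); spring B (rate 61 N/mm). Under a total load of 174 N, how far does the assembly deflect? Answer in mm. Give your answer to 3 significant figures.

k_A = Gd⁴/(8D³N_a) = (41.3×10³)(11.6⁴)/(8·119.0³·11) = 5.0426 N/mm
Series: 1/k_eq = 1/5.0426 + 1/61 = 0.2147; k_eq = 4.6576 N/mm
δ = F/k_eq = 174/4.6576 = 37.358 mm

37.4 mm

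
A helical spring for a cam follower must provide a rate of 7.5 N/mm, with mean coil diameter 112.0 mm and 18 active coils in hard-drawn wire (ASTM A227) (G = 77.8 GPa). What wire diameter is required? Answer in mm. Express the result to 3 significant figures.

d = (8D³N_a·k / G)^(1/4) = (8·112.0³·18·7.5 / (77.8×10³))^0.25
  = (19503)^0.25 = 11.8175 mm

11.8 mm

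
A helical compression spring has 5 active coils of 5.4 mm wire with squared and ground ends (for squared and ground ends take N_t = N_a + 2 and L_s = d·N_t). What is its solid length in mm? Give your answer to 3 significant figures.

squared and ground ends: N_t = N_a + 2 = 5 + 2 = 7
L_s = d·N_t = 5.4 × 7 = 37.8 mm

37.8 mm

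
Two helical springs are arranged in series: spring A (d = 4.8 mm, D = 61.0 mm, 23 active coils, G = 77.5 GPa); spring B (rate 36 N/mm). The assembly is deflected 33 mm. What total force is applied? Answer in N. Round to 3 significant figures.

31.6 N

k_A = Gd⁴/(8D³N_a) = (77.5×10³)(4.8⁴)/(8·61.0³·23) = 0.98505 N/mm
Series: 1/k_eq = 1/0.98505 + 1/36 = 1.043; k_eq = 0.95882 N/mm
F = k_eq·δ = 0.95882·33 = 31.641 N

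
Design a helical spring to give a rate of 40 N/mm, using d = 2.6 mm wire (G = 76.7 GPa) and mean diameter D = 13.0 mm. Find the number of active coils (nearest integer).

5

N_a = Gd⁴/(8D³k) = (76.7×10³ × 2.6⁴)/(8 × 13.0³ × 40)
    = 3.50501e+06 / 703040 = 4.986 → 5 coils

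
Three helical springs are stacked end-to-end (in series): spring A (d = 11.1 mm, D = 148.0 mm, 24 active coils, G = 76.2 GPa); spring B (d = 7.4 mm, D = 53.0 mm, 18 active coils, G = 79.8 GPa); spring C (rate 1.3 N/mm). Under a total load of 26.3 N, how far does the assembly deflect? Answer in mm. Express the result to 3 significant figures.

k_A = Gd⁴/(8D³N_a) = (76.2×10³)(11.1⁴)/(8·148.0³·24) = 1.8585 N/mm
k_B = Gd⁴/(8D³N_a) = (79.8×10³)(7.4⁴)/(8·53.0³·18) = 11.162 N/mm
Series: 1/k_eq = 1/1.8585 + 1/11.162 + 1/1.3 = 1.3969; k_eq = 0.71588 N/mm
δ = F/k_eq = 26.3/0.71588 = 36.738 mm

36.7 mm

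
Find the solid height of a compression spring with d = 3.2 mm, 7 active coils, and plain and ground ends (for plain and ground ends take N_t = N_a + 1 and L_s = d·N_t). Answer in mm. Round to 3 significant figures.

plain and ground ends: N_t = N_a + 1 = 7 + 1 = 8
L_s = d·N_t = 3.2 × 8 = 25.6 mm

25.6 mm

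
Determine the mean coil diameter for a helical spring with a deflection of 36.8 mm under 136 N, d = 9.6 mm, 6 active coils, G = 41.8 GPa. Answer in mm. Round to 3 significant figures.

Required rate k = F/δ = 136/36.8 = 3.6957 N/mm
D = (Gd⁴/(8N_a·k))^(1/3) = (41.8×10³·9.6⁴/(8·6·3.6957))^(1/3)
  = (2.00138e+06)^(1/3) = 126.0210 mm

126 mm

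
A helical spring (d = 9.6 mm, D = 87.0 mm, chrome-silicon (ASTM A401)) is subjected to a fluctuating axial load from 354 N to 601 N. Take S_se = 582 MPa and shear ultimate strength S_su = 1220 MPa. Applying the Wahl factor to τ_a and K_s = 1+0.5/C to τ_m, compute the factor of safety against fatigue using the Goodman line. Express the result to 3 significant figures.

C = D/d = 87.0/9.6 = 9.0625; K_W = (4C−1)/(4C−4)+0.615/C = 1.1609; K_s = 1+0.5/C = 1.0552
F_a = (F_max−F_min)/2 = 123.5 N; F_m = (F_max+F_min)/2 = 477.5 N
τ_a = K_W·8F_aD/(πd³) = 1.1609 × 30.925 = 35.901 MPa
τ_m = K_s·8F_mD/(πd³) = 1.0552 × 119.57 = 126.17 MPa
Goodman: 1/n_f = τ_a/S_se + τ_m/S_su = 35.901/582 + 126.17/1220 = 0.06168 + 0.10341 = 0.1651
n_f = 1/0.1651 = 6.057

6.06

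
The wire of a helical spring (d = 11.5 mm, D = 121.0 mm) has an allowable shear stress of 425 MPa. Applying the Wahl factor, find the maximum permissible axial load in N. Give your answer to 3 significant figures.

1840 N

C = D/d = 121.0/11.5 = 10.5217
K_W = (4C−1)/(4C−4) + 0.615/C = 41.087/38.087 + 0.0585 = 1.1372
τ_max = K·8FD/(πd³) → F_max = τ_allow·πd³/(8DK)
F_max = 425·π·11.5³/(8·121.0·1.1372) = 2.0306e+06/1100.8 = 1844.6 N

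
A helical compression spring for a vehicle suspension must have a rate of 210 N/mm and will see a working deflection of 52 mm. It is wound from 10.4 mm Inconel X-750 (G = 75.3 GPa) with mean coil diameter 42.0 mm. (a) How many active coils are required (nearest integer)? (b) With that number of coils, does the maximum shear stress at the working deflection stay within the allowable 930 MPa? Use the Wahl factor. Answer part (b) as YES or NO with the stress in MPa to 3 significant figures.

(a) 7 coils; (b) NO, τ_max = 1470 MPa

N_a = Gd⁴/(8D³k) = (75.3×10³)(10.4⁴)/(8·42.0³·210) = 7.077 → N_a = 7
Actual rate k = Gd⁴/(8D³·7) = 212.32 N/mm
Working load F = kδ = 212.32·52 = 11041 N
C = 42.0/10.4 = 4.0385; K_W = (4C−1)/(4C−4)+0.615/C = 1.3991
τ_max = K_W·8FD/(πd³) = 1.3991·1049.7 = 1468.7 MPa
τ_max > 930 MPa → exceeds allowable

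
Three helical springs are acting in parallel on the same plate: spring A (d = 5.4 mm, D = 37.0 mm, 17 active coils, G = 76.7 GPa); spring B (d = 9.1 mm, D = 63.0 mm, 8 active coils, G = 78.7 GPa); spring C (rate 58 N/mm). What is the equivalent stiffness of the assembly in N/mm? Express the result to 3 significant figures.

k_A = Gd⁴/(8D³N_a) = (76.7×10³)(5.4⁴)/(8·37.0³·17) = 9.4673 N/mm
k_B = Gd⁴/(8D³N_a) = (78.7×10³)(9.1⁴)/(8·63.0³·8) = 33.724 N/mm
Parallel: k_eq = 9.4673 + 33.724 + 58 = 101.19 N/mm

101 N/mm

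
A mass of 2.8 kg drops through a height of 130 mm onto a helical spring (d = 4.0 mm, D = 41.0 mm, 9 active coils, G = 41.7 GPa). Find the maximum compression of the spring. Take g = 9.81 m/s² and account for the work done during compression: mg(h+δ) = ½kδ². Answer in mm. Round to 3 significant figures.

k = Gd⁴/(8D³N_a) = (41.7×10³)(4.0⁴)/(8·41.0³·9) = 2.1513 N/mm
W = mg = 2.8 × 9.81 = 27.468 N
½kδ² − Wδ − Wh = 0 → δ = (W + √(W² + 2kWh))/k
δ = (27.468 + √(754.49 + 15363.6))/2.1513 = (27.468 + 126.96)/2.1513 = 71.784 mm

71.8 mm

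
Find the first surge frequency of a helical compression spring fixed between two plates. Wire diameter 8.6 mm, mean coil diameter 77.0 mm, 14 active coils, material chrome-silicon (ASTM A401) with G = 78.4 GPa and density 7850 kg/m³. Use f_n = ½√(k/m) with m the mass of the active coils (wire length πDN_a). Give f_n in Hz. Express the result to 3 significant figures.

36.8 Hz

k = Gd⁴/(8D³N_a) = (78.4×10³)(8.6⁴)/(8·77.0³·14) = 8.3873 N/mm = 8387.3 N/m
Wire length L = πDN_a = π·77.0·14 = 3386.6 mm
m = ρ·(πd²/4)·L = 7850 × 58.088×10⁻⁶ m² × 3.3866 m = 1.5443 kg
f_n = ½√(k/m) = 0.5·√(8387.3/1.5443) = 0.5·√(5431.2) = 36.848 Hz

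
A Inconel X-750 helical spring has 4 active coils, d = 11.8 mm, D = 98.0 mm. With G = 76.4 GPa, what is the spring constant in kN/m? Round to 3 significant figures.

k = Gd⁴/(8D³N_a) = (76.4×10³ × 11.8⁴) / (8 × 98.0³ × 4)
  = 1.48123e+09 / 3.01181e+07 = 49.181 N/mm

49.2 kN/m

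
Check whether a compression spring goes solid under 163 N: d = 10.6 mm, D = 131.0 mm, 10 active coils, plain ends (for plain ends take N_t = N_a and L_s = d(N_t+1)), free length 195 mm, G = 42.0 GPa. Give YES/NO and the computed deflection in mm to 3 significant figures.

NO, δ = 55.3 mm

k = Gd⁴/(8D³N_a) = (42.0×10³)(10.6⁴)/(8·131.0³·10) = 2.9483 N/mm
N_t = 10; L_s = 10.6·11 = 116.6 mm; δ_solid = L₀ − L_s = 195 − 116.6 = 78.4 mm
δ = F/k = 163/2.9483 = 55.286 mm
δ < δ_solid → spring does not go solid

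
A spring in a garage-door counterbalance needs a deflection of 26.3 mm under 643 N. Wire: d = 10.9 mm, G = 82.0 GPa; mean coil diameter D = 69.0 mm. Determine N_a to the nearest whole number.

18

Required rate k = F/δ = 643/26.3 = 24.449 N/mm
N_a = Gd⁴/(8D³k) = (82.0×10³ × 10.9⁴)/(8 × 69.0³ × 24.449)
    = 1.1575e+09 / 6.42529e+07 = 18.01 → 18 coils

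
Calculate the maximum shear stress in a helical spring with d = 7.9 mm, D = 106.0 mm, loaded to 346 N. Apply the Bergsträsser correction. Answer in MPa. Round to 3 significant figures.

Spring index C = D/d = 106.0/7.9 = 13.4177
K_B = (4C+2)/(4C−3) = 55.671/50.671 = 1.0987
τ₀ = 8FD/(πd³) = 8·346·106.0/(π·7.9³) = 293408/1548.9 = 189.43 MPa
τ_max = K·τ₀ = 1.0987 × 189.43 = 208.12 MPa

208 MPa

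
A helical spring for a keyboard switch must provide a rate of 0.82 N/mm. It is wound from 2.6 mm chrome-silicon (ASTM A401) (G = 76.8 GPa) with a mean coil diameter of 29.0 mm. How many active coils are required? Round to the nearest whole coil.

N_a = Gd⁴/(8D³k) = (76.8×10³ × 2.6⁴)/(8 × 29.0³ × 0.82)
    = 3.50958e+06 / 159992 = 21.94 → 22 coils

22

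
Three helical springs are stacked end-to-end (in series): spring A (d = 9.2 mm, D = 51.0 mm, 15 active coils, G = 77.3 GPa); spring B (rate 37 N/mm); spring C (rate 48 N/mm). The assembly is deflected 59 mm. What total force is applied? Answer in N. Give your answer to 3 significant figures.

k_A = Gd⁴/(8D³N_a) = (77.3×10³)(9.2⁴)/(8·51.0³·15) = 34.789 N/mm
Series: 1/k_eq = 1/34.789 + 1/37 + 1/48 = 0.076605; k_eq = 13.054 N/mm
F = k_eq·δ = 13.054·59 = 770.18 N

770 N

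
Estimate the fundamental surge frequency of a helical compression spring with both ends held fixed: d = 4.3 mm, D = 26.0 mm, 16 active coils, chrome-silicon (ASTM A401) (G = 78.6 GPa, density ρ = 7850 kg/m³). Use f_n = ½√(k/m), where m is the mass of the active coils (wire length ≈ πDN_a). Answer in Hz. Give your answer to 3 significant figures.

142 Hz

k = Gd⁴/(8D³N_a) = (78.6×10³)(4.3⁴)/(8·26.0³·16) = 11.944 N/mm = 11944 N/m
Wire length L = πDN_a = π·26.0·16 = 1306.9 mm
m = ρ·(πd²/4)·L = 7850 × 14.522×10⁻⁶ m² × 1.3069 m = 0.14898 kg
f_n = ½√(k/m) = 0.5·√(11944/0.14898) = 0.5·√(80173) = 141.57 Hz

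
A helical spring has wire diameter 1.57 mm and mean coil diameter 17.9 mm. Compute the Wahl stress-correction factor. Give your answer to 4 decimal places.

C = D/d = 17.9/1.57 = 11.4013
K_W = (4C−1)/(4C−4) + 0.615/C = 44.605/41.605 + 0.0539 = 1.1260

1.1260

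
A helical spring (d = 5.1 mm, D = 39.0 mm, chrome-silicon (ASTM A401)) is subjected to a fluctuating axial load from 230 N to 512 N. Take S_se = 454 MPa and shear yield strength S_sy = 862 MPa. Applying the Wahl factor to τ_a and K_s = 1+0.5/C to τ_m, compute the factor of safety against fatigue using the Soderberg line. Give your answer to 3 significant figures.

1.61

C = D/d = 39.0/5.1 = 7.6471; K_W = (4C−1)/(4C−4)+0.615/C = 1.1933; K_s = 1+0.5/C = 1.0654
F_a = (F_max−F_min)/2 = 141 N; F_m = (F_max+F_min)/2 = 371 N
τ_a = K_W·8F_aD/(πd³) = 1.1933 × 105.56 = 125.96 MPa
τ_m = K_s·8F_mD/(πd³) = 1.0654 × 277.76 = 295.92 MPa
Soderberg: 1/n_f = τ_a/S_se + τ_m/S_sy = 125.96/454 + 295.92/862 = 0.27745 + 0.34329 = 0.62075
n_f = 1/0.62075 = 1.611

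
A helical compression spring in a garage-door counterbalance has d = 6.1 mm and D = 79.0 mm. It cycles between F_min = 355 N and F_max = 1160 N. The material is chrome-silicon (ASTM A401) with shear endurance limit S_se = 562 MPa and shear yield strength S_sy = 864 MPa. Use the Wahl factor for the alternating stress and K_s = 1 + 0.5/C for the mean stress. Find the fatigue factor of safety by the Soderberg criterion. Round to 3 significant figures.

0.661

C = D/d = 79.0/6.1 = 12.9508; K_W = (4C−1)/(4C−4)+0.615/C = 1.1102; K_s = 1+0.5/C = 1.0386
F_a = (F_max−F_min)/2 = 402.5 N; F_m = (F_max+F_min)/2 = 757.5 N
τ_a = K_W·8F_aD/(πd³) = 1.1102 × 356.73 = 396.06 MPa
τ_m = K_s·8F_mD/(πd³) = 1.0386 × 671.37 = 697.29 MPa
Soderberg: 1/n_f = τ_a/S_se + τ_m/S_sy = 396.06/562 + 697.29/864 = 0.70474 + 0.80705 = 1.5118
n_f = 1/1.5118 = 0.6615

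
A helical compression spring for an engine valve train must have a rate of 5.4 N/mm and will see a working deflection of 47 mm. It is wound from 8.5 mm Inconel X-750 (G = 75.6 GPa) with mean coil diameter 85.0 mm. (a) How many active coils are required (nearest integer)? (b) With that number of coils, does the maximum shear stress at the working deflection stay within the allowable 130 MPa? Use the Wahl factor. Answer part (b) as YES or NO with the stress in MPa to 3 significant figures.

(a) 15 coils; (b) YES, τ_max = 102 MPa

N_a = Gd⁴/(8D³k) = (75.6×10³)(8.5⁴)/(8·85.0³·5.4) = 14.88 → N_a = 15
Actual rate k = Gd⁴/(8D³·15) = 5.355 N/mm
Working load F = kδ = 5.355·47 = 251.69 N
C = 85.0/8.5 = 10.0000; K_W = (4C−1)/(4C−4)+0.615/C = 1.1448
τ_max = K_W·8FD/(πd³) = 1.1448·88.707 = 101.56 MPa
τ_max ≤ 130 MPa → acceptable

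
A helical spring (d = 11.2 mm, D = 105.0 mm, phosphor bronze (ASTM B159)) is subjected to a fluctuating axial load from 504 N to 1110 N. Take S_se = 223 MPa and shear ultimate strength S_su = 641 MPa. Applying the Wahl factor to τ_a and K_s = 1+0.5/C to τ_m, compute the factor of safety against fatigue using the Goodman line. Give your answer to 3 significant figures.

C = D/d = 105.0/11.2 = 9.3750; K_W = (4C−1)/(4C−4)+0.615/C = 1.1552; K_s = 1+0.5/C = 1.0533
F_a = (F_max−F_min)/2 = 303 N; F_m = (F_max+F_min)/2 = 807 N
τ_a = K_W·8F_aD/(πd³) = 1.1552 × 57.666 = 66.613 MPa
τ_m = K_s·8F_mD/(πd³) = 1.0533 × 153.59 = 161.78 MPa
Goodman: 1/n_f = τ_a/S_se + τ_m/S_su = 66.613/223 + 161.78/641 = 0.29871 + 0.25238 = 0.55109
n_f = 1/0.55109 = 1.815

1.81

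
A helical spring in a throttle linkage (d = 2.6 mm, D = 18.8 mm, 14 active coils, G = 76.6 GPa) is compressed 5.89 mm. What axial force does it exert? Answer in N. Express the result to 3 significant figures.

27.7 N

k = Gd⁴/(8D³N_a) = (76.6×10³)(2.6⁴)/(8·18.8³·14) = 4.7036 N/mm
F = k·δ = 4.7036 × 5.89 = 27.704 N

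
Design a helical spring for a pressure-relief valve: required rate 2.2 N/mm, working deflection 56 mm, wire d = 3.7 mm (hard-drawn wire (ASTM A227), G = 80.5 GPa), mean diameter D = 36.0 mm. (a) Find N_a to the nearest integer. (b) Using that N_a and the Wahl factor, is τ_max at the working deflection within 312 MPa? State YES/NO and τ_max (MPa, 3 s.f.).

N_a = Gd⁴/(8D³k) = (80.5×10³)(3.7⁴)/(8·36.0³·2.2) = 18.37 → N_a = 18
Actual rate k = Gd⁴/(8D³·18) = 2.2456 N/mm
Working load F = kδ = 2.2456·56 = 125.75 N
C = 36.0/3.7 = 9.7297; K_W = (4C−1)/(4C−4)+0.615/C = 1.1491
τ_max = K_W·8FD/(πd³) = 1.1491·227.59 = 261.53 MPa
τ_max ≤ 312 MPa → acceptable

(a) 18 coils; (b) YES, τ_max = 262 MPa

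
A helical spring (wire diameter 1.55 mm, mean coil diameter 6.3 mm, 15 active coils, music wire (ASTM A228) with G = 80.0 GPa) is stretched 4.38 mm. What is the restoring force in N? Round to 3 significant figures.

k = Gd⁴/(8D³N_a) = (80.0×10³)(1.55⁴)/(8·6.3³·15) = 15.389 N/mm
F = k·δ = 15.389 × 4.38 = 67.404 N

67.4 N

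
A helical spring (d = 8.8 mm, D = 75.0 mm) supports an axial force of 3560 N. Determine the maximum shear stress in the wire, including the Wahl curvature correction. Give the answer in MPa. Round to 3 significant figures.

1170 MPa

Spring index C = D/d = 75.0/8.8 = 8.5227
K_W = (4C−1)/(4C−4) + 0.615/C = 33.091/30.091 + 0.0722 = 1.1719
τ₀ = 8FD/(πd³) = 8·3560·75.0/(π·8.8³) = 2.136e+06/2140.9 = 997.71 MPa
τ_max = K·τ₀ = 1.1719 × 997.71 = 1169.2 MPa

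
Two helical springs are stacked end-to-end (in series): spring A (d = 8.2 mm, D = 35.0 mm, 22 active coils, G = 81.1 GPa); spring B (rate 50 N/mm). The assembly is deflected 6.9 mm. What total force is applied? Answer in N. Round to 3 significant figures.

k_A = Gd⁴/(8D³N_a) = (81.1×10³)(8.2⁴)/(8·35.0³·22) = 48.591 N/mm
Series: 1/k_eq = 1/48.591 + 1/50 = 0.04058; k_eq = 24.643 N/mm
F = k_eq·δ = 24.643·6.9 = 170.04 N

170 N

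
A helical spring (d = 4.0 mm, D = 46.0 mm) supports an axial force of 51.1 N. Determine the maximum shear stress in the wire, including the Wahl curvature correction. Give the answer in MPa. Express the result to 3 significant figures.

Spring index C = D/d = 46.0/4.0 = 11.5000
K_W = (4C−1)/(4C−4) + 0.615/C = 45.000/42.000 + 0.0535 = 1.1249
τ₀ = 8FD/(πd³) = 8·51.1·46.0/(π·4.0³) = 18804.8/201.06 = 93.527 MPa
τ_max = K·τ₀ = 1.1249 × 93.527 = 105.21 MPa

105 MPa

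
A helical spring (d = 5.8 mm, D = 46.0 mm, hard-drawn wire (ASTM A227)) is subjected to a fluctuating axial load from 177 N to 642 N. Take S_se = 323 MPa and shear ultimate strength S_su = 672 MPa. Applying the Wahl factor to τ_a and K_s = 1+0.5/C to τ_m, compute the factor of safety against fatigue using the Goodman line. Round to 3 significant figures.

1.11

C = D/d = 46.0/5.8 = 7.9310; K_W = (4C−1)/(4C−4)+0.615/C = 1.1858; K_s = 1+0.5/C = 1.0630
F_a = (F_max−F_min)/2 = 232.5 N; F_m = (F_max+F_min)/2 = 409.5 N
τ_a = K_W·8F_aD/(πd³) = 1.1858 × 139.58 = 165.51 MPa
τ_m = K_s·8F_mD/(πd³) = 1.0630 × 245.85 = 261.35 MPa
Goodman: 1/n_f = τ_a/S_se + τ_m/S_su = 165.51/323 + 261.35/672 = 0.51242 + 0.38891 = 0.90133
n_f = 1/0.90133 = 1.109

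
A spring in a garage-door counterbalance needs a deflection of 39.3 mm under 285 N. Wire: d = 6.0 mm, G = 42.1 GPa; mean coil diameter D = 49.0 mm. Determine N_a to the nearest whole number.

8

Required rate k = F/δ = 285/39.3 = 7.2519 N/mm
N_a = Gd⁴/(8D³k) = (42.1×10³ × 6.0⁴)/(8 × 49.0³ × 7.2519)
    = 5.45616e+07 / 6.82544e+06 = 7.994 → 8 coils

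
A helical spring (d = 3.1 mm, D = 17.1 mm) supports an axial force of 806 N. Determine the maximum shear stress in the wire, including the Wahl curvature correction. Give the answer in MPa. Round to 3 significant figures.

Spring index C = D/d = 17.1/3.1 = 5.5161
K_W = (4C−1)/(4C−4) + 0.615/C = 21.065/18.065 + 0.1115 = 1.2776
τ₀ = 8FD/(πd³) = 8·806·17.1/(π·3.1³) = 110261/93.591 = 1178.1 MPa
τ_max = K·τ₀ = 1.2776 × 1178.1 = 1505.1 MPa

1510 MPa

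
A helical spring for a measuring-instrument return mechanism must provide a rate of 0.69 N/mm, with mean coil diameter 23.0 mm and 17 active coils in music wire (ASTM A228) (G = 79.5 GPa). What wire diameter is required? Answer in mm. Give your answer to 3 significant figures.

1.95 mm

d = (8D³N_a·k / G)^(1/4) = (8·23.0³·17·0.69 / (79.5×10³))^0.25
  = (14.362)^0.25 = 1.9467 mm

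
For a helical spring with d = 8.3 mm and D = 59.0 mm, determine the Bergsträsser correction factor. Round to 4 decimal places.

1.1966

C = D/d = 59.0/8.3 = 7.1084
K_B = (4C+2)/(4C−3) = 30.434/25.434 = 1.1966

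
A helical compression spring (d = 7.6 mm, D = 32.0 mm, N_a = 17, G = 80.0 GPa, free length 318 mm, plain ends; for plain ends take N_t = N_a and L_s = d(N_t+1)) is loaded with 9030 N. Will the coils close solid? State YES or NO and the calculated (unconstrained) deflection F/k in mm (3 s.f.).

NO, δ = 151 mm

k = Gd⁴/(8D³N_a) = (80.0×10³)(7.6⁴)/(8·32.0³·17) = 59.89 N/mm
N_t = 17; L_s = 7.6·18 = 136.8 mm; δ_solid = L₀ − L_s = 318 − 136.8 = 181.2 mm
δ = F/k = 9030/59.89 = 150.78 mm
δ < δ_solid → spring does not go solid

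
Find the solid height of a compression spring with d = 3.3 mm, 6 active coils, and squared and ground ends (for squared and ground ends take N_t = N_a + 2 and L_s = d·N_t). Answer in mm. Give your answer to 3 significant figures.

squared and ground ends: N_t = N_a + 2 = 6 + 2 = 8
L_s = d·N_t = 3.3 × 8 = 26.4 mm

26.4 mm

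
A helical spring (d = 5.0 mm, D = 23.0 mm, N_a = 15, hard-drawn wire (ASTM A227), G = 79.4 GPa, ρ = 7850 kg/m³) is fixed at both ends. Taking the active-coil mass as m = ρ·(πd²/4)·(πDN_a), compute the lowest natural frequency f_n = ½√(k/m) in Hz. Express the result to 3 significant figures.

k = Gd⁴/(8D³N_a) = (79.4×10³)(5.0⁴)/(8·23.0³·15) = 33.989 N/mm = 33989 N/m
Wire length L = πDN_a = π·23.0·15 = 1083.8 mm
m = ρ·(πd²/4)·L = 7850 × 19.635×10⁻⁶ m² × 1.0838 m = 0.16706 kg
f_n = ½√(k/m) = 0.5·√(33989/0.16706) = 0.5·√(2.0345e+05) = 225.53 Hz

226 Hz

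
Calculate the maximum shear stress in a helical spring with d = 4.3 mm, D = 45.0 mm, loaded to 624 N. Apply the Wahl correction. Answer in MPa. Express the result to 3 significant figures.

Spring index C = D/d = 45.0/4.3 = 10.4651
K_W = (4C−1)/(4C−4) + 0.615/C = 40.860/37.860 + 0.0588 = 1.1380
τ₀ = 8FD/(πd³) = 8·624·45.0/(π·4.3³) = 224640/249.78 = 899.36 MPa
τ_max = K·τ₀ = 1.1380 × 899.36 = 1023.5 MPa

1020 MPa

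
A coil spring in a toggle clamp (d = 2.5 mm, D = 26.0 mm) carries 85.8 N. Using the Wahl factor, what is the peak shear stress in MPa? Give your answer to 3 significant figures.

Spring index C = D/d = 26.0/2.5 = 10.4000
K_W = (4C−1)/(4C−4) + 0.615/C = 40.600/37.600 + 0.0591 = 1.1389
τ₀ = 8FD/(πd³) = 8·85.8·26.0/(π·2.5³) = 17846.4/49.087 = 363.56 MPa
τ_max = K·τ₀ = 1.1389 × 363.56 = 414.07 MPa

414 MPa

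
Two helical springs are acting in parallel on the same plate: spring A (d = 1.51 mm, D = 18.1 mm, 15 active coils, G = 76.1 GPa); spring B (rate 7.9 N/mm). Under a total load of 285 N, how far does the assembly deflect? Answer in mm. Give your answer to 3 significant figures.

33.7 mm

k_A = Gd⁴/(8D³N_a) = (76.1×10³)(1.51⁴)/(8·18.1³·15) = 0.556 N/mm
Parallel: k_eq = 0.556 + 7.9 = 8.456 N/mm
δ = F/k_eq = 285/8.456 = 33.704 mm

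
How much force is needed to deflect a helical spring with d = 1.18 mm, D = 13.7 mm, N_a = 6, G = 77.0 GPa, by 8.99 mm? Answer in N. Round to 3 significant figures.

10.9 N

k = Gd⁴/(8D³N_a) = (77.0×10³)(1.18⁴)/(8·13.7³·6) = 1.2095 N/mm
F = k·δ = 1.2095 × 8.99 = 10.874 N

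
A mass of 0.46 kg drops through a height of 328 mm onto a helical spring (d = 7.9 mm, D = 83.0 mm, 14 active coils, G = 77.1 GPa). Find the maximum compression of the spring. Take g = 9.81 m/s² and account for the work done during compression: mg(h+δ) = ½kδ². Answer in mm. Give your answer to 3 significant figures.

26.1 mm

k = Gd⁴/(8D³N_a) = (77.1×10³)(7.9⁴)/(8·83.0³·14) = 4.6893 N/mm
W = mg = 0.46 × 9.81 = 4.5126 N
½kδ² − Wδ − Wh = 0 → δ = (W + √(W² + 2kWh))/k
δ = (4.5126 + √(20.364 + 13881.7))/4.6893 = (4.5126 + 117.91)/4.6893 = 26.106 mm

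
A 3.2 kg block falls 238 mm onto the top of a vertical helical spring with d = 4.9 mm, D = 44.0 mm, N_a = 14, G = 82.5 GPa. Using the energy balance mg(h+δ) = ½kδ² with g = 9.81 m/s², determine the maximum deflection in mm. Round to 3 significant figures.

61.4 mm

k = Gd⁴/(8D³N_a) = (82.5×10³)(4.9⁴)/(8·44.0³·14) = 4.985 N/mm
W = mg = 3.2 × 9.81 = 31.392 N
½kδ² − Wδ − Wh = 0 → δ = (W + √(W² + 2kWh))/k
δ = (31.392 + √(985.46 + 74488.3))/4.985 = (31.392 + 274.72)/4.985 = 61.408 mm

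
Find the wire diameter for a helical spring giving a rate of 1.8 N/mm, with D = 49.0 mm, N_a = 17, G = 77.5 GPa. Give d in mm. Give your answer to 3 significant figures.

d = (8D³N_a·k / G)^(1/4) = (8·49.0³·17·1.8 / (77.5×10³))^0.25
  = (371.62)^0.25 = 4.3906 mm

4.39 mm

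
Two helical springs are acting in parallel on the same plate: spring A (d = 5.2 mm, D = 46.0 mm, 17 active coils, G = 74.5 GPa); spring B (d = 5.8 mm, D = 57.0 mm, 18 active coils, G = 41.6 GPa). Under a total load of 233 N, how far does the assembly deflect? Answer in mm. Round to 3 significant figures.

k_A = Gd⁴/(8D³N_a) = (74.5×10³)(5.2⁴)/(8·46.0³·17) = 4.1149 N/mm
k_B = Gd⁴/(8D³N_a) = (41.6×10³)(5.8⁴)/(8·57.0³·18) = 1.7653 N/mm
Parallel: k_eq = 4.1149 + 1.7653 = 5.8802 N/mm
δ = F/k_eq = 233/5.8802 = 39.625 mm

39.6 mm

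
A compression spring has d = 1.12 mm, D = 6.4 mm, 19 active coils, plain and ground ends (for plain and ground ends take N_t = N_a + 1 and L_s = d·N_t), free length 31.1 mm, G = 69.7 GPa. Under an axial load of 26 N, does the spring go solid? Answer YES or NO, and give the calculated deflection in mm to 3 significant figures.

k = Gd⁴/(8D³N_a) = (69.7×10³)(1.12⁴)/(8·6.4³·19) = 2.7525 N/mm
N_t = 20; L_s = 1.12·20 = 22.4 mm; δ_solid = L₀ − L_s = 31.1 − 22.4 = 8.7 mm
δ = F/k = 26/2.7525 = 9.4461 mm
δ ≥ δ_solid → spring goes solid

YES, δ = 9.45 mm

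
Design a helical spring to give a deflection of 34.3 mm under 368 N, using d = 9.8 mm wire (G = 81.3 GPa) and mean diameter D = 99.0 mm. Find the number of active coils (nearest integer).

9

Required rate k = F/δ = 368/34.3 = 10.729 N/mm
N_a = Gd⁴/(8D³k) = (81.3×10³ × 9.8⁴)/(8 × 99.0³ × 10.729)
    = 7.49885e+08 / 8.32816e+07 = 9.004 → 9 coils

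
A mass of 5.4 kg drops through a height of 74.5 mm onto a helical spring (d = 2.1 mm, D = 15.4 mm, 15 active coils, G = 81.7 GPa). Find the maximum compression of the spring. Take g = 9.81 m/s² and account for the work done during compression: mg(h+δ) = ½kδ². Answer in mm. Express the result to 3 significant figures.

k = Gd⁴/(8D³N_a) = (81.7×10³)(2.1⁴)/(8·15.4³·15) = 3.6254 N/mm
W = mg = 5.4 × 9.81 = 52.974 N
½kδ² − Wδ − Wh = 0 → δ = (W + √(W² + 2kWh))/k
δ = (52.974 + √(2806.2 + 28615.7))/3.6254 = (52.974 + 177.26)/3.6254 = 63.507 mm

63.5 mm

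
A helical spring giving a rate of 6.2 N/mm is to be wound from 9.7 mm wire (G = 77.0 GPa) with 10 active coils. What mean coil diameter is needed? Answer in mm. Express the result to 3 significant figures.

111 mm

D = (Gd⁴/(8N_a·k))^(1/3) = (77.0×10³·9.7⁴/(8·10·6.2))^(1/3)
  = (1.37435e+06)^(1/3) = 111.1814 mm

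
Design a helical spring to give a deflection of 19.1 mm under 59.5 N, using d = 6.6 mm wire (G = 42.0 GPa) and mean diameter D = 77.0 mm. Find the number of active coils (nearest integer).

Required rate k = F/δ = 59.5/19.1 = 3.1152 N/mm
N_a = Gd⁴/(8D³k) = (42.0×10³ × 6.6⁴)/(8 × 77.0³ × 3.1152)
    = 7.96939e+07 / 1.13775e+07 = 7.005 → 7 coils

7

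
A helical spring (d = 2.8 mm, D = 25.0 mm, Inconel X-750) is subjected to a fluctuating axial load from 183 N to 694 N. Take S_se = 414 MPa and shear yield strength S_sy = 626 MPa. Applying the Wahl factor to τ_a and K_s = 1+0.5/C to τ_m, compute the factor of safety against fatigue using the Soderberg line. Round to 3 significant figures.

C = D/d = 25.0/2.8 = 8.9286; K_W = (4C−1)/(4C−4)+0.615/C = 1.1635; K_s = 1+0.5/C = 1.0560
F_a = (F_max−F_min)/2 = 255.5 N; F_m = (F_max+F_min)/2 = 438.5 N
τ_a = K_W·8F_aD/(πd³) = 1.1635 × 740.96 = 862.09 MPa
τ_m = K_s·8F_mD/(πd³) = 1.0560 × 1271.7 = 1342.9 MPa
Soderberg: 1/n_f = τ_a/S_se + τ_m/S_sy = 862.09/414 + 1342.9/626 = 2.08235 + 2.14519 = 4.2275
n_f = 1/4.2275 = 0.2365

0.237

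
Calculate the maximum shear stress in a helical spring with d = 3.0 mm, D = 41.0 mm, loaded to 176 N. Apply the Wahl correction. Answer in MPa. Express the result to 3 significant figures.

751 MPa

Spring index C = D/d = 41.0/3.0 = 13.6667
K_W = (4C−1)/(4C−4) + 0.615/C = 53.667/50.667 + 0.0450 = 1.1042
τ₀ = 8FD/(πd³) = 8·176·41.0/(π·3.0³) = 57728/84.823 = 680.57 MPa
τ_max = K·τ₀ = 1.1042 × 680.57 = 751.49 MPa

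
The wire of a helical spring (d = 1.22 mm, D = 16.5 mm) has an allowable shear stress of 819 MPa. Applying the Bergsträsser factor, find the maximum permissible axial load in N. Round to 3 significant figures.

32.2 N

C = D/d = 16.5/1.22 = 13.5246
K_B = (4C+2)/(4C−3) = 56.098/51.098 = 1.0979
τ_max = K·8FD/(πd³) → F_max = τ_allow·πd³/(8DK)
F_max = 819·π·1.22³/(8·16.5·1.0979) = 4672.1/144.92 = 32.24 N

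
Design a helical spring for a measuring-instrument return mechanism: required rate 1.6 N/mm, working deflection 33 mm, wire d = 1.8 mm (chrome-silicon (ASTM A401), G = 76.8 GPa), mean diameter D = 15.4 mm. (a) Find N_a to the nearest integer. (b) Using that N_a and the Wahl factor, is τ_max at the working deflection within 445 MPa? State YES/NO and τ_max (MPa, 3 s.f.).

(a) 17 coils; (b) YES, τ_max = 422 MPa

N_a = Gd⁴/(8D³k) = (76.8×10³)(1.8⁴)/(8·15.4³·1.6) = 17.25 → N_a = 17
Actual rate k = Gd⁴/(8D³·17) = 1.6231 N/mm
Working load F = kδ = 1.6231·33 = 53.563 N
C = 15.4/1.8 = 8.5556; K_W = (4C−1)/(4C−4)+0.615/C = 1.1711
τ_max = K_W·8FD/(πd³) = 1.1711·360.17 = 421.81 MPa
τ_max ≤ 445 MPa → acceptable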